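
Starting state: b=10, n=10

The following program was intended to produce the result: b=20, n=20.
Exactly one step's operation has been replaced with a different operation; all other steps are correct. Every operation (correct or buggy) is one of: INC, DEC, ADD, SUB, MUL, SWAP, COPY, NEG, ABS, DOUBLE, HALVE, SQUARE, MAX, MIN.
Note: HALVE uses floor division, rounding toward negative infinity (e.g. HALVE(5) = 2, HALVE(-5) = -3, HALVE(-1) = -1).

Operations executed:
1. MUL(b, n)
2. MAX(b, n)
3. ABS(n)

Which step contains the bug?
Step 1

Trace with buggy code:
Initial: b=10, n=10
After step 1: b=100, n=10
After step 2: b=100, n=10
After step 3: b=100, n=10
Actual final b=100, n=10 ≠ expected b=20, n=20.
Step 1 is the only position where a single-operation replacement can produce the expected result.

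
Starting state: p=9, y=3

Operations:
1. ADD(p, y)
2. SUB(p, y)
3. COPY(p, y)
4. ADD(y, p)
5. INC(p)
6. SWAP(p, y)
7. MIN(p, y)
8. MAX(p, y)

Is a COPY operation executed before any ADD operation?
No

First COPY: step 3
First ADD: step 1
Since 3 > 1, ADD comes first.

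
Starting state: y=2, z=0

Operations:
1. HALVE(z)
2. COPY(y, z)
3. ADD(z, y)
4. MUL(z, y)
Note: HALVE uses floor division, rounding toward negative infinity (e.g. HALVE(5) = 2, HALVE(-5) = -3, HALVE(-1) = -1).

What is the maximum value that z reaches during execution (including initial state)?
0

Values of z at each step:
Initial: z = 0 ← maximum
After step 1: z = 0
After step 2: z = 0
After step 3: z = 0
After step 4: z = 0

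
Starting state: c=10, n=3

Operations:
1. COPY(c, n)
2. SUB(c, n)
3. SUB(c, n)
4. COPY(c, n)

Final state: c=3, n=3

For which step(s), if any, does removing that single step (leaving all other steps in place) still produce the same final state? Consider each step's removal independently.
Step(s) 1, 2, 3

Testing removal of each single step:
Without step 1: final = c=3, n=3 (same)
Without step 2: final = c=3, n=3 (same)
Without step 3: final = c=3, n=3 (same)
Without step 4: final = c=-3, n=3 (different)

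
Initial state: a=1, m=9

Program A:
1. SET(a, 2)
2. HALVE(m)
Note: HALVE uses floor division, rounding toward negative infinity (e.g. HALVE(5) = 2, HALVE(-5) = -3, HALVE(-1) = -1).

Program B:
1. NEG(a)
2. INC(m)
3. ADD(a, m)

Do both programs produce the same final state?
No

Program A final state: a=2, m=4
Program B final state: a=9, m=10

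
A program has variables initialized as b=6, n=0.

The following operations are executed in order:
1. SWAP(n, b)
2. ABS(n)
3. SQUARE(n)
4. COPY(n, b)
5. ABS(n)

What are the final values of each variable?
{b: 0, n: 0}

Step-by-step execution:
Initial: b=6, n=0
After step 1 (SWAP(n, b)): b=0, n=6
After step 2 (ABS(n)): b=0, n=6
After step 3 (SQUARE(n)): b=0, n=36
After step 4 (COPY(n, b)): b=0, n=0
After step 5 (ABS(n)): b=0, n=0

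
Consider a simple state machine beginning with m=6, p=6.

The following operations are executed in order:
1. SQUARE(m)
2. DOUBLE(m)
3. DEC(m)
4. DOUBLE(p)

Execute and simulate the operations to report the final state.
{m: 71, p: 12}

Step-by-step execution:
Initial: m=6, p=6
After step 1 (SQUARE(m)): m=36, p=6
After step 2 (DOUBLE(m)): m=72, p=6
After step 3 (DEC(m)): m=71, p=6
After step 4 (DOUBLE(p)): m=71, p=12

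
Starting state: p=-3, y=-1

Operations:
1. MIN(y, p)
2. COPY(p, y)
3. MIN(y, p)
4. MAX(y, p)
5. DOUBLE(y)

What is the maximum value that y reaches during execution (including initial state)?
-1

Values of y at each step:
Initial: y = -1 ← maximum
After step 1: y = -3
After step 2: y = -3
After step 3: y = -3
After step 4: y = -3
After step 5: y = -6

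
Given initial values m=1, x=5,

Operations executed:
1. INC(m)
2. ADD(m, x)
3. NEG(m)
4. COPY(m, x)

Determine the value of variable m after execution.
m = 5

Tracing execution:
Step 1: INC(m) → m = 2
Step 2: ADD(m, x) → m = 7
Step 3: NEG(m) → m = -7
Step 4: COPY(m, x) → m = 5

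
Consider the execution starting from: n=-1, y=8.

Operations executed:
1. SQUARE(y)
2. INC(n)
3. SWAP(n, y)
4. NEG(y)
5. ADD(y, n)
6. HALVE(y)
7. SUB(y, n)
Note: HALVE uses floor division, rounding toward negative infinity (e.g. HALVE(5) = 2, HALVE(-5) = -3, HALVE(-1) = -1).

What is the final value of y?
y = -32

Tracing execution:
Step 1: SQUARE(y) → y = 64
Step 2: INC(n) → y = 64
Step 3: SWAP(n, y) → y = 0
Step 4: NEG(y) → y = 0
Step 5: ADD(y, n) → y = 64
Step 6: HALVE(y) → y = 32
Step 7: SUB(y, n) → y = -32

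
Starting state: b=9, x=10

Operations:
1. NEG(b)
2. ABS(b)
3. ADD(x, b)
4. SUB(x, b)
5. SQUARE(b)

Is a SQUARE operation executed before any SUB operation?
No

First SQUARE: step 5
First SUB: step 4
Since 5 > 4, SUB comes first.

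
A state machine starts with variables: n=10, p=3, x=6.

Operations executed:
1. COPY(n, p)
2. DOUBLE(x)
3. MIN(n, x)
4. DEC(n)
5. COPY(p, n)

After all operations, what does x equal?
x = 12

Tracing execution:
Step 1: COPY(n, p) → x = 6
Step 2: DOUBLE(x) → x = 12
Step 3: MIN(n, x) → x = 12
Step 4: DEC(n) → x = 12
Step 5: COPY(p, n) → x = 12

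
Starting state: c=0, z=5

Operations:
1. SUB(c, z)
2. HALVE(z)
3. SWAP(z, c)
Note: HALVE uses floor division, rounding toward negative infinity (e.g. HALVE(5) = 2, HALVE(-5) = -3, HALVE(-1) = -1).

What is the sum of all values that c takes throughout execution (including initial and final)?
-8

Values of c at each step:
Initial: c = 0
After step 1: c = -5
After step 2: c = -5
After step 3: c = 2
Sum = 0 + -5 + -5 + 2 = -8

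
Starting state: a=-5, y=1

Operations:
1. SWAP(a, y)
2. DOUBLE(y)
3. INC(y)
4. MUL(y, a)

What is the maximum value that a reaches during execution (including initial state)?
1

Values of a at each step:
Initial: a = -5
After step 1: a = 1 ← maximum
After step 2: a = 1
After step 3: a = 1
After step 4: a = 1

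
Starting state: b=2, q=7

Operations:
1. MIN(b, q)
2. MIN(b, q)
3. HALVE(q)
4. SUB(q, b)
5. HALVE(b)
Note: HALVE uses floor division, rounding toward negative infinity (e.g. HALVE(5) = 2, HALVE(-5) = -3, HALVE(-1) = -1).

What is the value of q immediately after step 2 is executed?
q = 7

Tracing q through execution:
Initial: q = 7
After step 1 (MIN(b, q)): q = 7
After step 2 (MIN(b, q)): q = 7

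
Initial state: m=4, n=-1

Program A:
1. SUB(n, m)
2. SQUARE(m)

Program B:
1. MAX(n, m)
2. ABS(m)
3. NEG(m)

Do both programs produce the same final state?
No

Program A final state: m=16, n=-5
Program B final state: m=-4, n=4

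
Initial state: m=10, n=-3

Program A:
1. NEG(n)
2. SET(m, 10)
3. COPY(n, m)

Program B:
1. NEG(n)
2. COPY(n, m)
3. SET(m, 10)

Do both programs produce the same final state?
Yes

Program A final state: m=10, n=10
Program B final state: m=10, n=10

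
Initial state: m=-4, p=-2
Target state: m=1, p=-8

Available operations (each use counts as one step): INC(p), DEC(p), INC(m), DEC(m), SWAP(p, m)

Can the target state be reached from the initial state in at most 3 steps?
No

The target state cannot be reached within 3 steps.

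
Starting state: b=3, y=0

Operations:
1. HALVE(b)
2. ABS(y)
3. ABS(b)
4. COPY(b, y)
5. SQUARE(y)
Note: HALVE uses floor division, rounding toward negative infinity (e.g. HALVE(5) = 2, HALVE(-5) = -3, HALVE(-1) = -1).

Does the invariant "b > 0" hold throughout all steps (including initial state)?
No, violated after step 4

The invariant is violated after step 4.

State at each step:
Initial: b=3, y=0
After step 1: b=1, y=0
After step 2: b=1, y=0
After step 3: b=1, y=0
After step 4: b=0, y=0
After step 5: b=0, y=0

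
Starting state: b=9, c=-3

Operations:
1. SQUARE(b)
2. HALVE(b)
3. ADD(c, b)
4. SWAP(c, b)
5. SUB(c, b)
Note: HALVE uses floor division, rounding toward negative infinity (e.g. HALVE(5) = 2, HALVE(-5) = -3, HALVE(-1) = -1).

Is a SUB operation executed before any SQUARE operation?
No

First SUB: step 5
First SQUARE: step 1
Since 5 > 1, SQUARE comes first.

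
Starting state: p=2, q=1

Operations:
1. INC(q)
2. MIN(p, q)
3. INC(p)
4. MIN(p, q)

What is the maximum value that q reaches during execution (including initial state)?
2

Values of q at each step:
Initial: q = 1
After step 1: q = 2 ← maximum
After step 2: q = 2
After step 3: q = 2
After step 4: q = 2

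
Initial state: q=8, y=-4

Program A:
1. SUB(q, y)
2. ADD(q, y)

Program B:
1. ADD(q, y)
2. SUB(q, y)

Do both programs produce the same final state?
Yes

Program A final state: q=8, y=-4
Program B final state: q=8, y=-4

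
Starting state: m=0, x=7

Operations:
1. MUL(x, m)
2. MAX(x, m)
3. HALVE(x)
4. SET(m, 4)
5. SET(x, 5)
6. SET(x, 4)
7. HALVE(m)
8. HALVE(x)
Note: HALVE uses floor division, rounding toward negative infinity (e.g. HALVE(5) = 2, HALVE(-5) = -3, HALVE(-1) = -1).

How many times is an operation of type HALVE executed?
3

Counting HALVE operations:
Step 3: HALVE(x) ← HALVE
Step 7: HALVE(m) ← HALVE
Step 8: HALVE(x) ← HALVE
Total: 3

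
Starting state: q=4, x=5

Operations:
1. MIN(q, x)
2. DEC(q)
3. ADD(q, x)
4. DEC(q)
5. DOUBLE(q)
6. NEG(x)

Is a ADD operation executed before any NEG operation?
Yes

First ADD: step 3
First NEG: step 6
Since 3 < 6, ADD comes first.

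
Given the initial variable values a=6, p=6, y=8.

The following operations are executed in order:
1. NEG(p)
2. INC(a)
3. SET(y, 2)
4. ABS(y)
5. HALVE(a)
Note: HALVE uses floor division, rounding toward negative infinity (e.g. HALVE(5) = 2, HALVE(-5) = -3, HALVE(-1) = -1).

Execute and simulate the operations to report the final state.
{a: 3, p: -6, y: 2}

Step-by-step execution:
Initial: a=6, p=6, y=8
After step 1 (NEG(p)): a=6, p=-6, y=8
After step 2 (INC(a)): a=7, p=-6, y=8
After step 3 (SET(y, 2)): a=7, p=-6, y=2
After step 4 (ABS(y)): a=7, p=-6, y=2
After step 5 (HALVE(a)): a=3, p=-6, y=2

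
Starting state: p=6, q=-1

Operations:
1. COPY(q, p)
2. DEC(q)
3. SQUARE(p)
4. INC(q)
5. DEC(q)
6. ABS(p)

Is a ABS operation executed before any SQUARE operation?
No

First ABS: step 6
First SQUARE: step 3
Since 6 > 3, SQUARE comes first.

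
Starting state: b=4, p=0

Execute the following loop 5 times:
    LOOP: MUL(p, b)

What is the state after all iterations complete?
b=4, p=0

Iteration trace:
Start: b=4, p=0
After iteration 1: b=4, p=0
After iteration 2: b=4, p=0
After iteration 3: b=4, p=0
After iteration 4: b=4, p=0
After iteration 5: b=4, p=0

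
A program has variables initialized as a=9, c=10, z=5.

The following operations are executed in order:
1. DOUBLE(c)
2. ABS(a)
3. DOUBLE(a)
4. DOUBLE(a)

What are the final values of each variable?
{a: 36, c: 20, z: 5}

Step-by-step execution:
Initial: a=9, c=10, z=5
After step 1 (DOUBLE(c)): a=9, c=20, z=5
After step 2 (ABS(a)): a=9, c=20, z=5
After step 3 (DOUBLE(a)): a=18, c=20, z=5
After step 4 (DOUBLE(a)): a=36, c=20, z=5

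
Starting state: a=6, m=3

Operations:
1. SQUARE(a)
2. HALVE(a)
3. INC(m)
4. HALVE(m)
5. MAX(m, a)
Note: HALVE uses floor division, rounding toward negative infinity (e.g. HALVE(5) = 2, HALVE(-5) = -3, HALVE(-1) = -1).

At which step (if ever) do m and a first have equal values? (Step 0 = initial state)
Step 5

m and a first become equal after step 5.

Comparing values at each step:
Initial: m=3, a=6
After step 1: m=3, a=36
After step 2: m=3, a=18
After step 3: m=4, a=18
After step 4: m=2, a=18
After step 5: m=18, a=18 ← equal!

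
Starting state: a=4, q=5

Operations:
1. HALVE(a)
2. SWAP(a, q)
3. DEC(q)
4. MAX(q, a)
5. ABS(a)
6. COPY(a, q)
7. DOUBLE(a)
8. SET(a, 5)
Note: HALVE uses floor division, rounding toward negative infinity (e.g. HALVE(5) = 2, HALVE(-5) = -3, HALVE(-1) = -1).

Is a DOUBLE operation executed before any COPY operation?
No

First DOUBLE: step 7
First COPY: step 6
Since 7 > 6, COPY comes first.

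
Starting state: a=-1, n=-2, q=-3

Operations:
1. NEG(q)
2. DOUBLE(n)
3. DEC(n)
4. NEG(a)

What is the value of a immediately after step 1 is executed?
a = -1

Tracing a through execution:
Initial: a = -1
After step 1 (NEG(q)): a = -1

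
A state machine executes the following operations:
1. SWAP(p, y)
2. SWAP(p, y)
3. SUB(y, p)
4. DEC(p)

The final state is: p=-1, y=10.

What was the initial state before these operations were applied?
p=0, y=10

Working backwards:
Final state: p=-1, y=10
Before step 4 (DEC(p)): p=0, y=10
Before step 3 (SUB(y, p)): p=0, y=10
Before step 2 (SWAP(p, y)): p=10, y=0
Before step 1 (SWAP(p, y)): p=0, y=10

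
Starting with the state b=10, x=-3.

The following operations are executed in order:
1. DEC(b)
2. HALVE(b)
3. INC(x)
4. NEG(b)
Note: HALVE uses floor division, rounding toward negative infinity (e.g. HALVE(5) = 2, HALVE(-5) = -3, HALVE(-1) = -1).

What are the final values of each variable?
{b: -4, x: -2}

Step-by-step execution:
Initial: b=10, x=-3
After step 1 (DEC(b)): b=9, x=-3
After step 2 (HALVE(b)): b=4, x=-3
After step 3 (INC(x)): b=4, x=-2
After step 4 (NEG(b)): b=-4, x=-2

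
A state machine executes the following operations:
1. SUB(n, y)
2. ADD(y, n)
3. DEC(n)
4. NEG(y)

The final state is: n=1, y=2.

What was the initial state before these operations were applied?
n=-2, y=-4

Working backwards:
Final state: n=1, y=2
Before step 4 (NEG(y)): n=1, y=-2
Before step 3 (DEC(n)): n=2, y=-2
Before step 2 (ADD(y, n)): n=2, y=-4
Before step 1 (SUB(n, y)): n=-2, y=-4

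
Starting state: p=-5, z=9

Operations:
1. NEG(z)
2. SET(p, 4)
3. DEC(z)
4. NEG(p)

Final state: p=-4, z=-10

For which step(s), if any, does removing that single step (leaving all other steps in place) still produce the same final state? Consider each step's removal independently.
None - removing any single step changes the final result

Testing removal of each single step:
Without step 1: final = p=-4, z=8 (different)
Without step 2: final = p=5, z=-10 (different)
Without step 3: final = p=-4, z=-9 (different)
Without step 4: final = p=4, z=-10 (different)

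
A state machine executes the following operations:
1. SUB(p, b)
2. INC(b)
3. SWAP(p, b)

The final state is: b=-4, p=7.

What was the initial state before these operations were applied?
b=6, p=2

Working backwards:
Final state: b=-4, p=7
Before step 3 (SWAP(p, b)): b=7, p=-4
Before step 2 (INC(b)): b=6, p=-4
Before step 1 (SUB(p, b)): b=6, p=2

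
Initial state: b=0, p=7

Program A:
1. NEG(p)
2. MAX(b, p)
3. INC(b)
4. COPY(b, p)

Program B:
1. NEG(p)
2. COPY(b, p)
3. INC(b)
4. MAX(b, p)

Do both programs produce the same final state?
No

Program A final state: b=-7, p=-7
Program B final state: b=-6, p=-7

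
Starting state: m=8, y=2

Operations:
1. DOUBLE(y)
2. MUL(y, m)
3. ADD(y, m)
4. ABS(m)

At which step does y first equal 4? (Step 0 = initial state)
Step 1

Tracing y:
Initial: y = 2
After step 1: y = 4 ← first occurrence
After step 2: y = 32
After step 3: y = 40
After step 4: y = 40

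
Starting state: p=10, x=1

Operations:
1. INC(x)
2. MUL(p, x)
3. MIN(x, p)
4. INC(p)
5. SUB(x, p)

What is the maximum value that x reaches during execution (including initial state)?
2

Values of x at each step:
Initial: x = 1
After step 1: x = 2 ← maximum
After step 2: x = 2
After step 3: x = 2
After step 4: x = 2
After step 5: x = -19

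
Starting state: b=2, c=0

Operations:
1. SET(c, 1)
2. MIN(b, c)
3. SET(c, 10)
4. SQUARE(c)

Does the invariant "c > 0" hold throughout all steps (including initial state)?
No, violated at the initial state

The invariant is violated at the initial state (step 0).

State at each step:
Initial: b=2, c=0
After step 1: b=2, c=1
After step 2: b=1, c=1
After step 3: b=1, c=10
After step 4: b=1, c=100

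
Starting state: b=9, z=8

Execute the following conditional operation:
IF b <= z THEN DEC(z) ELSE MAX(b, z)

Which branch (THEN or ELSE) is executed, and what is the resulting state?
Branch: ELSE, Final state: b=9, z=8

Evaluating condition: b <= z
b = 9, z = 8
Condition is False, so ELSE branch executes
After MAX(b, z): b=9, z=8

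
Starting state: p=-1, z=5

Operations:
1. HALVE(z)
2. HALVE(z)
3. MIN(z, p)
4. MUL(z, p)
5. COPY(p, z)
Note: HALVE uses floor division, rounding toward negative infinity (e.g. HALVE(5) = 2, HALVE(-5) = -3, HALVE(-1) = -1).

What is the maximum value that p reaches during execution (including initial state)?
1

Values of p at each step:
Initial: p = -1
After step 1: p = -1
After step 2: p = -1
After step 3: p = -1
After step 4: p = -1
After step 5: p = 1 ← maximum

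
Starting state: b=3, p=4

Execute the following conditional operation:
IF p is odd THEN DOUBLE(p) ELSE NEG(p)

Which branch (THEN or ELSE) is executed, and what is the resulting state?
Branch: ELSE, Final state: b=3, p=-4

Evaluating condition: p is odd
Condition is False, so ELSE branch executes
After NEG(p): b=3, p=-4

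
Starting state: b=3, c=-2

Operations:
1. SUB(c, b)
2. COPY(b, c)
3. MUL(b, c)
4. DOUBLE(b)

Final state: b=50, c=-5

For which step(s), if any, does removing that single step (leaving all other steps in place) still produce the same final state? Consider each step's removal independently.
None - removing any single step changes the final result

Testing removal of each single step:
Without step 1: final = b=8, c=-2 (different)
Without step 2: final = b=-30, c=-5 (different)
Without step 3: final = b=-10, c=-5 (different)
Without step 4: final = b=25, c=-5 (different)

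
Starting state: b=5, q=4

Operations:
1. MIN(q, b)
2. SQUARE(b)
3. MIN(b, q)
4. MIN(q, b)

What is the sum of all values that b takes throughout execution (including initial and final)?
43

Values of b at each step:
Initial: b = 5
After step 1: b = 5
After step 2: b = 25
After step 3: b = 4
After step 4: b = 4
Sum = 5 + 5 + 25 + 4 + 4 = 43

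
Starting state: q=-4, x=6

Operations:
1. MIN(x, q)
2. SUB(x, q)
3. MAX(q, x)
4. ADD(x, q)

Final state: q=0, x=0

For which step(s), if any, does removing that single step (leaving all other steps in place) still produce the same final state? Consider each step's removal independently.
Step(s) 4

Testing removal of each single step:
Without step 1: final = q=10, x=20 (different)
Without step 2: final = q=-4, x=-8 (different)
Without step 3: final = q=-4, x=-4 (different)
Without step 4: final = q=0, x=0 (same)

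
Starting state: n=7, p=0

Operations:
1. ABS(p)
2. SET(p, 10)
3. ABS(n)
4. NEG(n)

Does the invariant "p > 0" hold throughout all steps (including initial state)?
No, violated at the initial state

The invariant is violated at the initial state (step 0).

State at each step:
Initial: n=7, p=0
After step 1: n=7, p=0
After step 2: n=7, p=10
After step 3: n=7, p=10
After step 4: n=-7, p=10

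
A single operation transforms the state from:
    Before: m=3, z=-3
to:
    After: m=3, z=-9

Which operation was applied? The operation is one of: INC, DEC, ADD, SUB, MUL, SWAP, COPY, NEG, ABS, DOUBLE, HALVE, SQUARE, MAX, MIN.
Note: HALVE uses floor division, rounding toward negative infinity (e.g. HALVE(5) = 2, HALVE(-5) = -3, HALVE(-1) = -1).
MUL(z, m)

Analyzing the change:
Before: m=3, z=-3
After: m=3, z=-9
Variable z changed from -3 to -9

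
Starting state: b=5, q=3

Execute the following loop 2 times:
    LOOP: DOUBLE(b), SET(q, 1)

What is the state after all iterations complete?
b=20, q=1

Iteration trace:
Start: b=5, q=3
After iteration 1: b=10, q=1
After iteration 2: b=20, q=1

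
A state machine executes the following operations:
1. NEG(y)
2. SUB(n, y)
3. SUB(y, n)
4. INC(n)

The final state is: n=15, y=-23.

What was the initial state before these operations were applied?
n=5, y=9

Working backwards:
Final state: n=15, y=-23
Before step 4 (INC(n)): n=14, y=-23
Before step 3 (SUB(y, n)): n=14, y=-9
Before step 2 (SUB(n, y)): n=5, y=-9
Before step 1 (NEG(y)): n=5, y=9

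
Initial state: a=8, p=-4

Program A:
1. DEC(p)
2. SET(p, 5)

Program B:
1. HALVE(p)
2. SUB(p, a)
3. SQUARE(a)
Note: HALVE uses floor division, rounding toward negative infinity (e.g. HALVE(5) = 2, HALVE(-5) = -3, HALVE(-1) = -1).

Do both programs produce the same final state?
No

Program A final state: a=8, p=5
Program B final state: a=64, p=-10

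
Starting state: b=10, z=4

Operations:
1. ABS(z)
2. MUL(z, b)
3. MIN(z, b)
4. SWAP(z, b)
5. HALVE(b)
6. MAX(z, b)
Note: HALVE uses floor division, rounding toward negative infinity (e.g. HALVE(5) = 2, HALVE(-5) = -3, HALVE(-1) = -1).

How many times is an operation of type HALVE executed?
1

Counting HALVE operations:
Step 5: HALVE(b) ← HALVE
Total: 1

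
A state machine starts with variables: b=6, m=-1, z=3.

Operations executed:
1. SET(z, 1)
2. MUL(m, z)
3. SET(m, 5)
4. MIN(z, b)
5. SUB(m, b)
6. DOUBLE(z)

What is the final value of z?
z = 2

Tracing execution:
Step 1: SET(z, 1) → z = 1
Step 2: MUL(m, z) → z = 1
Step 3: SET(m, 5) → z = 1
Step 4: MIN(z, b) → z = 1
Step 5: SUB(m, b) → z = 1
Step 6: DOUBLE(z) → z = 2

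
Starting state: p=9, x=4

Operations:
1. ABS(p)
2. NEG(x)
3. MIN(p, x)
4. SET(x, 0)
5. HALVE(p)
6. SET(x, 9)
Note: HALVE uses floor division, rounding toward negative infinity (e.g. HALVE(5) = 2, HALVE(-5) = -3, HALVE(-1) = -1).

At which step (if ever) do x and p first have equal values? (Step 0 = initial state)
Step 3

x and p first become equal after step 3.

Comparing values at each step:
Initial: x=4, p=9
After step 1: x=4, p=9
After step 2: x=-4, p=9
After step 3: x=-4, p=-4 ← equal!
After step 4: x=0, p=-4
After step 5: x=0, p=-2
After step 6: x=9, p=-2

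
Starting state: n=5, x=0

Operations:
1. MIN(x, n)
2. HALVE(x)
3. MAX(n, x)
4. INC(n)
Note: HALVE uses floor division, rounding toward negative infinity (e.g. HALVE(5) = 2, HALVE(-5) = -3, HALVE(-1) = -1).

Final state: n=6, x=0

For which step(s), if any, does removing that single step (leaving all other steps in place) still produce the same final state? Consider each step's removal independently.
Step(s) 1, 2, 3

Testing removal of each single step:
Without step 1: final = n=6, x=0 (same)
Without step 2: final = n=6, x=0 (same)
Without step 3: final = n=6, x=0 (same)
Without step 4: final = n=5, x=0 (different)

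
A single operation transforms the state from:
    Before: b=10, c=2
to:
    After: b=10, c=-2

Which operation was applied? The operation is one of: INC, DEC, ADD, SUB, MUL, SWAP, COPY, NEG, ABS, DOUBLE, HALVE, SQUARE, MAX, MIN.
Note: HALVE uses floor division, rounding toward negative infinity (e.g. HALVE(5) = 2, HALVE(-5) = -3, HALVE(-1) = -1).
NEG(c)

Analyzing the change:
Before: b=10, c=2
After: b=10, c=-2
Variable c changed from 2 to -2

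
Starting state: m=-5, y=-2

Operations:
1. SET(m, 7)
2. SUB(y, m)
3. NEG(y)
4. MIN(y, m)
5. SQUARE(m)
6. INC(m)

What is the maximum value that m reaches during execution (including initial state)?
50

Values of m at each step:
Initial: m = -5
After step 1: m = 7
After step 2: m = 7
After step 3: m = 7
After step 4: m = 7
After step 5: m = 49
After step 6: m = 50 ← maximum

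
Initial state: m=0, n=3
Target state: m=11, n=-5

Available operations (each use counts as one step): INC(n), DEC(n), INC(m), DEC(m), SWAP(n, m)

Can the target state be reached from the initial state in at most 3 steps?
No

The target state cannot be reached within 3 steps.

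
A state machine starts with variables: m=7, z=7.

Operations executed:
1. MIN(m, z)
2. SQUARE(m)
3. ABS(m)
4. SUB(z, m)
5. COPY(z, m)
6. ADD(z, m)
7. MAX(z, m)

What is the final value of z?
z = 98

Tracing execution:
Step 1: MIN(m, z) → z = 7
Step 2: SQUARE(m) → z = 7
Step 3: ABS(m) → z = 7
Step 4: SUB(z, m) → z = -42
Step 5: COPY(z, m) → z = 49
Step 6: ADD(z, m) → z = 98
Step 7: MAX(z, m) → z = 98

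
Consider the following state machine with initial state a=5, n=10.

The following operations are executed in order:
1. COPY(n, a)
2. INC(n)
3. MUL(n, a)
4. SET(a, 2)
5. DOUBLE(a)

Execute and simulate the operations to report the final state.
{a: 4, n: 30}

Step-by-step execution:
Initial: a=5, n=10
After step 1 (COPY(n, a)): a=5, n=5
After step 2 (INC(n)): a=5, n=6
After step 3 (MUL(n, a)): a=5, n=30
After step 4 (SET(a, 2)): a=2, n=30
After step 5 (DOUBLE(a)): a=4, n=30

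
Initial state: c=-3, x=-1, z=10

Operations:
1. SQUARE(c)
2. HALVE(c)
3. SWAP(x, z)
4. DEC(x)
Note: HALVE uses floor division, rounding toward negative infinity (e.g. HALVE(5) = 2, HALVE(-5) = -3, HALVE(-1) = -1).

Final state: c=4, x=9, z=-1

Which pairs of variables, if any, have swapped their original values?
None

Comparing initial and final values:
x: -1 → 9
z: 10 → -1
c: -3 → 4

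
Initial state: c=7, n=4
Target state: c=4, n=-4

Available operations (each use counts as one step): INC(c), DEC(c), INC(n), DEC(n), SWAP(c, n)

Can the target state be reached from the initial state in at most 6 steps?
No

The target state cannot be reached within 6 steps.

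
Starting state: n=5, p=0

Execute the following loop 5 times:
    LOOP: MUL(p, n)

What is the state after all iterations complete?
n=5, p=0

Iteration trace:
Start: n=5, p=0
After iteration 1: n=5, p=0
After iteration 2: n=5, p=0
After iteration 3: n=5, p=0
After iteration 4: n=5, p=0
After iteration 5: n=5, p=0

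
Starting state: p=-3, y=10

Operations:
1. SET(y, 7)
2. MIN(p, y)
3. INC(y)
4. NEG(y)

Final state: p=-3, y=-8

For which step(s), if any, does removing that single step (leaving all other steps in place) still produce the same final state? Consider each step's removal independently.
Step(s) 2

Testing removal of each single step:
Without step 1: final = p=-3, y=-11 (different)
Without step 2: final = p=-3, y=-8 (same)
Without step 3: final = p=-3, y=-7 (different)
Without step 4: final = p=-3, y=8 (different)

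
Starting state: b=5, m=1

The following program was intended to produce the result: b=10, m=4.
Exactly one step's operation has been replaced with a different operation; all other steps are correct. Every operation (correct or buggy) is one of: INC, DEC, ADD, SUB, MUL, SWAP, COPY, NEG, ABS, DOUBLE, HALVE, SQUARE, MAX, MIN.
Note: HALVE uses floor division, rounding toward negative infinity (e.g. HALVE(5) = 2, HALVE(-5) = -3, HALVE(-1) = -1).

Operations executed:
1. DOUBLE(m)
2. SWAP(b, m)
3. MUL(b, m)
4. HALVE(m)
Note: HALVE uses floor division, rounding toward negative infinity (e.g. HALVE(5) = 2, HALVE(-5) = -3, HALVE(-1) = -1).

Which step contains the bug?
Step 4

Trace with buggy code:
Initial: b=5, m=1
After step 1: b=5, m=2
After step 2: b=2, m=5
After step 3: b=10, m=5
After step 4: b=10, m=2
Actual final b=10, m=2 ≠ expected b=10, m=4.
Step 4 is the only position where a single-operation replacement can produce the expected result.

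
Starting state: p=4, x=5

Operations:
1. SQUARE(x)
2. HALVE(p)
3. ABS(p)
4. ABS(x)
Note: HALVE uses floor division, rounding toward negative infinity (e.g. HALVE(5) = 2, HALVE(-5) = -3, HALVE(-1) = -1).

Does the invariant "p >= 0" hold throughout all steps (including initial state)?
Yes

The invariant holds at every step.

State at each step:
Initial: p=4, x=5
After step 1: p=4, x=25
After step 2: p=2, x=25
After step 3: p=2, x=25
After step 4: p=2, x=25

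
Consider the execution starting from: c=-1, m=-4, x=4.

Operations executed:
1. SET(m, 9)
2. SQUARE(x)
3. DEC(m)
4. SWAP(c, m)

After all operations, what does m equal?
m = -1

Tracing execution:
Step 1: SET(m, 9) → m = 9
Step 2: SQUARE(x) → m = 9
Step 3: DEC(m) → m = 8
Step 4: SWAP(c, m) → m = -1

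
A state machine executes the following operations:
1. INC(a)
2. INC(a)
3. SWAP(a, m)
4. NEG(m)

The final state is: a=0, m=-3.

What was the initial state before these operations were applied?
a=1, m=0

Working backwards:
Final state: a=0, m=-3
Before step 4 (NEG(m)): a=0, m=3
Before step 3 (SWAP(a, m)): a=3, m=0
Before step 2 (INC(a)): a=2, m=0
Before step 1 (INC(a)): a=1, m=0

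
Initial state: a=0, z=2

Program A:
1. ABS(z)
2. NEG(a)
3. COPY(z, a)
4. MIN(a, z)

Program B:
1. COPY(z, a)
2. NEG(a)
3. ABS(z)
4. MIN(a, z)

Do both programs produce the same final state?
Yes

Program A final state: a=0, z=0
Program B final state: a=0, z=0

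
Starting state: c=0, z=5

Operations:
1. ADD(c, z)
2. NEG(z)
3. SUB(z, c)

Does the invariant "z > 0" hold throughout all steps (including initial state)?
No, violated after step 2

The invariant is violated after step 2.

State at each step:
Initial: c=0, z=5
After step 1: c=5, z=5
After step 2: c=5, z=-5
After step 3: c=5, z=-10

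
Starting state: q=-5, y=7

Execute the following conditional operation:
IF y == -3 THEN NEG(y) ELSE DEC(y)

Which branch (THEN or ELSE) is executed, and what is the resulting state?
Branch: ELSE, Final state: q=-5, y=6

Evaluating condition: y == -3
y = 7
Condition is False, so ELSE branch executes
After DEC(y): q=-5, y=6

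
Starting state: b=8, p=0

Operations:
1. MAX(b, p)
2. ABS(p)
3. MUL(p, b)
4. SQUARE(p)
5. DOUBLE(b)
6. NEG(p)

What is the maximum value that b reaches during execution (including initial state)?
16

Values of b at each step:
Initial: b = 8
After step 1: b = 8
After step 2: b = 8
After step 3: b = 8
After step 4: b = 8
After step 5: b = 16 ← maximum
After step 6: b = 16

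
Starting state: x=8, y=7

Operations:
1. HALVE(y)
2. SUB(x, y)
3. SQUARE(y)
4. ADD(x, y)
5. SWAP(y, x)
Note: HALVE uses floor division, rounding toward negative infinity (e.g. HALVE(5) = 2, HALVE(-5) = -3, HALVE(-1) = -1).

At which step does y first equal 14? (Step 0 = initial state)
Step 5

Tracing y:
Initial: y = 7
After step 1: y = 3
After step 2: y = 3
After step 3: y = 9
After step 4: y = 9
After step 5: y = 14 ← first occurrence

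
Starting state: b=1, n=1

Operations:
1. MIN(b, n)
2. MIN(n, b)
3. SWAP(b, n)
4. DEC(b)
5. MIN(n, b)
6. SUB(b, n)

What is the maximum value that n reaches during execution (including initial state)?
1

Values of n at each step:
Initial: n = 1 ← maximum
After step 1: n = 1
After step 2: n = 1
After step 3: n = 1
After step 4: n = 1
After step 5: n = 0
After step 6: n = 0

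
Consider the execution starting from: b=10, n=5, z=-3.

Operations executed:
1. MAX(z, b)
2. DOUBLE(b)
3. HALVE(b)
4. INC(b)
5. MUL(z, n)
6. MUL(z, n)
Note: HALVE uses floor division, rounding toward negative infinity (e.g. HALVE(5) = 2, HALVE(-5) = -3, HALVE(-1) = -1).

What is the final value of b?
b = 11

Tracing execution:
Step 1: MAX(z, b) → b = 10
Step 2: DOUBLE(b) → b = 20
Step 3: HALVE(b) → b = 10
Step 4: INC(b) → b = 11
Step 5: MUL(z, n) → b = 11
Step 6: MUL(z, n) → b = 11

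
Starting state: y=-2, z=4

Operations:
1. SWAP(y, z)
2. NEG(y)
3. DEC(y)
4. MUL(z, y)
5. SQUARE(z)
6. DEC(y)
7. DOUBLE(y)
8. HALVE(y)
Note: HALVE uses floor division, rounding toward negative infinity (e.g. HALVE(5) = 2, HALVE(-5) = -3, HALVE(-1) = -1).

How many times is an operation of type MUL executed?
1

Counting MUL operations:
Step 4: MUL(z, y) ← MUL
Total: 1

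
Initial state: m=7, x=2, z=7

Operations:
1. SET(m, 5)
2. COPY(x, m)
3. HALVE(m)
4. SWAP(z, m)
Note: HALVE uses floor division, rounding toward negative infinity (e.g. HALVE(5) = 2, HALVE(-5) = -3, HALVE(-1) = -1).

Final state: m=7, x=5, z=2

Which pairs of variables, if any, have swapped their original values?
None

Comparing initial and final values:
m: 7 → 7
z: 7 → 2
x: 2 → 5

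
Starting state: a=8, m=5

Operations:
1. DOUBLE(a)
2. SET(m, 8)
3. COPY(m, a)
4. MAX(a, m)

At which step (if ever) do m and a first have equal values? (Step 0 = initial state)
Step 3

m and a first become equal after step 3.

Comparing values at each step:
Initial: m=5, a=8
After step 1: m=5, a=16
After step 2: m=8, a=16
After step 3: m=16, a=16 ← equal!
After step 4: m=16, a=16 ← equal!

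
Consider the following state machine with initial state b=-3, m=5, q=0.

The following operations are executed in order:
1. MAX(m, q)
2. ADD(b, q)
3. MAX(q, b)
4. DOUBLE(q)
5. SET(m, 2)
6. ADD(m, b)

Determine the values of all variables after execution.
{b: -3, m: -1, q: 0}

Step-by-step execution:
Initial: b=-3, m=5, q=0
After step 1 (MAX(m, q)): b=-3, m=5, q=0
After step 2 (ADD(b, q)): b=-3, m=5, q=0
After step 3 (MAX(q, b)): b=-3, m=5, q=0
After step 4 (DOUBLE(q)): b=-3, m=5, q=0
After step 5 (SET(m, 2)): b=-3, m=2, q=0
After step 6 (ADD(m, b)): b=-3, m=-1, q=0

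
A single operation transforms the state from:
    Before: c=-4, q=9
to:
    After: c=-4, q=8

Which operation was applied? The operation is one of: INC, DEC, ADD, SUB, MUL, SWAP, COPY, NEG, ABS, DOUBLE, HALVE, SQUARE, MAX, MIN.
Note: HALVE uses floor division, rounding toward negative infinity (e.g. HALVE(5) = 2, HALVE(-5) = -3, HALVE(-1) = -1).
DEC(q)

Analyzing the change:
Before: c=-4, q=9
After: c=-4, q=8
Variable q changed from 9 to 8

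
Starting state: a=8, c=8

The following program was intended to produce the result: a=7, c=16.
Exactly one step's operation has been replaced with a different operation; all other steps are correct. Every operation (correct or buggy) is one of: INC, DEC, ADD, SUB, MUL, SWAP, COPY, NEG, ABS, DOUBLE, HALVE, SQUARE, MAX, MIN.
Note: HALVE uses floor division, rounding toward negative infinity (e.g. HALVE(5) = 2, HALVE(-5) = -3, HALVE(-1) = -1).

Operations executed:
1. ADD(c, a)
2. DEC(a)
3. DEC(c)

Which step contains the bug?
Step 3

Trace with buggy code:
Initial: a=8, c=8
After step 1: a=8, c=16
After step 2: a=7, c=16
After step 3: a=7, c=15
Actual final a=7, c=15 ≠ expected a=7, c=16.
Step 3 is the only position where a single-operation replacement can produce the expected result.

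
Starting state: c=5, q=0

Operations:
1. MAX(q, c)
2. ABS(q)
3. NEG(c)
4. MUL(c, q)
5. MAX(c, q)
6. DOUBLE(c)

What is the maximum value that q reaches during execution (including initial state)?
5

Values of q at each step:
Initial: q = 0
After step 1: q = 5 ← maximum
After step 2: q = 5
After step 3: q = 5
After step 4: q = 5
After step 5: q = 5
After step 6: q = 5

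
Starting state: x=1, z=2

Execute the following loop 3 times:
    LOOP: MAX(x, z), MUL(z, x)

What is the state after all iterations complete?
x=16, z=256

Iteration trace:
Start: x=1, z=2
After iteration 1: x=2, z=4
After iteration 2: x=4, z=16
After iteration 3: x=16, z=256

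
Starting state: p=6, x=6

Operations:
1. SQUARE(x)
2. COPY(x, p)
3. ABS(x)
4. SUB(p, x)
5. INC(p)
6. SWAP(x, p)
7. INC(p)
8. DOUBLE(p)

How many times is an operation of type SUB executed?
1

Counting SUB operations:
Step 4: SUB(p, x) ← SUB
Total: 1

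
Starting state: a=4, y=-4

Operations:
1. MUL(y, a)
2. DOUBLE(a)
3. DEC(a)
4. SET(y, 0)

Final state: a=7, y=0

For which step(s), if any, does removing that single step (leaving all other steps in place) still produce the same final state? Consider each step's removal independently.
Step(s) 1

Testing removal of each single step:
Without step 1: final = a=7, y=0 (same)
Without step 2: final = a=3, y=0 (different)
Without step 3: final = a=8, y=0 (different)
Without step 4: final = a=7, y=-16 (different)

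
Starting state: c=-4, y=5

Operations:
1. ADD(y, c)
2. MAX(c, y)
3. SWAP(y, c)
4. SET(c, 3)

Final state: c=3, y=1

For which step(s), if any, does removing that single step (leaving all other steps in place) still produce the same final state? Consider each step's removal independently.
Step(s) 3

Testing removal of each single step:
Without step 1: final = c=3, y=5 (different)
Without step 2: final = c=3, y=-4 (different)
Without step 3: final = c=3, y=1 (same)
Without step 4: final = c=1, y=1 (different)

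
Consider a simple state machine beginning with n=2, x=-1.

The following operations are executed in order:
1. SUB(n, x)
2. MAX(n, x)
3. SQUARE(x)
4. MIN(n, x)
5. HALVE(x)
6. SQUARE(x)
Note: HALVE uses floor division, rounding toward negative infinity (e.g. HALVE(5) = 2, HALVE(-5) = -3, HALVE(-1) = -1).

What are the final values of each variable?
{n: 1, x: 0}

Step-by-step execution:
Initial: n=2, x=-1
After step 1 (SUB(n, x)): n=3, x=-1
After step 2 (MAX(n, x)): n=3, x=-1
After step 3 (SQUARE(x)): n=3, x=1
After step 4 (MIN(n, x)): n=1, x=1
After step 5 (HALVE(x)): n=1, x=0
After step 6 (SQUARE(x)): n=1, x=0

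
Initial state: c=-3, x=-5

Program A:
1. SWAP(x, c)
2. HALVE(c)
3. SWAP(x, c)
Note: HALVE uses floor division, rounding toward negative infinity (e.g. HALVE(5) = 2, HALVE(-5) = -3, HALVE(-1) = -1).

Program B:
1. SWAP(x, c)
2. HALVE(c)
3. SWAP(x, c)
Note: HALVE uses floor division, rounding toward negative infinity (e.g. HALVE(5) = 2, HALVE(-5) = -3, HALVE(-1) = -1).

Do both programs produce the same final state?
Yes

Program A final state: c=-3, x=-3
Program B final state: c=-3, x=-3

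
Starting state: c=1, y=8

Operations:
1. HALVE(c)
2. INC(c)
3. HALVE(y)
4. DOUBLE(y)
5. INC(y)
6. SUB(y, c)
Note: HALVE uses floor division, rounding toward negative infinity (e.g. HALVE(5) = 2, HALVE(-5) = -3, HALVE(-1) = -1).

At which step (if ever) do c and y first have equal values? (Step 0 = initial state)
Never

c and y never become equal during execution.

Comparing values at each step:
Initial: c=1, y=8
After step 1: c=0, y=8
After step 2: c=1, y=8
After step 3: c=1, y=4
After step 4: c=1, y=8
After step 5: c=1, y=9
After step 6: c=1, y=8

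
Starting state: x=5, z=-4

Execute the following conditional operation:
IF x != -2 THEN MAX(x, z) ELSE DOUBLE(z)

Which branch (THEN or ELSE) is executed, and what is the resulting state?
Branch: THEN, Final state: x=5, z=-4

Evaluating condition: x != -2
x = 5
Condition is True, so THEN branch executes
After MAX(x, z): x=5, z=-4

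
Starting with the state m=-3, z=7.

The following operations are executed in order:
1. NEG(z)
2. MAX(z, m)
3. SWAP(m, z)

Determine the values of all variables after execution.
{m: -3, z: -3}

Step-by-step execution:
Initial: m=-3, z=7
After step 1 (NEG(z)): m=-3, z=-7
After step 2 (MAX(z, m)): m=-3, z=-3
After step 3 (SWAP(m, z)): m=-3, z=-3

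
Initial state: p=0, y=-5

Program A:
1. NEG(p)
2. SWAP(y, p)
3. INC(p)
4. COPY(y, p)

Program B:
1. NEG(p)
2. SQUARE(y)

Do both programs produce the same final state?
No

Program A final state: p=-4, y=-4
Program B final state: p=0, y=25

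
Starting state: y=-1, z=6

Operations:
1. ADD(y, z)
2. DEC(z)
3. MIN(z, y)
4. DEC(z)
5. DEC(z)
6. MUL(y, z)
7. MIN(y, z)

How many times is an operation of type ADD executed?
1

Counting ADD operations:
Step 1: ADD(y, z) ← ADD
Total: 1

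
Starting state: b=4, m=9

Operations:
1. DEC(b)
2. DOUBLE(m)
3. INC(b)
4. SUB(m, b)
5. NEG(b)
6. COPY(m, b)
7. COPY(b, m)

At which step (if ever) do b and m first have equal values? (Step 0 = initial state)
Step 6

b and m first become equal after step 6.

Comparing values at each step:
Initial: b=4, m=9
After step 1: b=3, m=9
After step 2: b=3, m=18
After step 3: b=4, m=18
After step 4: b=4, m=14
After step 5: b=-4, m=14
After step 6: b=-4, m=-4 ← equal!
After step 7: b=-4, m=-4 ← equal!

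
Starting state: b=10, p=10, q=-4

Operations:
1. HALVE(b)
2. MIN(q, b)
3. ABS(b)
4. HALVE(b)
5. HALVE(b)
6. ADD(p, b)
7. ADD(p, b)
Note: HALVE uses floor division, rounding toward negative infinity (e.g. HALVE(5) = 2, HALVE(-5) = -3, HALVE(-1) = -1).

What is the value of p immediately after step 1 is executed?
p = 10

Tracing p through execution:
Initial: p = 10
After step 1 (HALVE(b)): p = 10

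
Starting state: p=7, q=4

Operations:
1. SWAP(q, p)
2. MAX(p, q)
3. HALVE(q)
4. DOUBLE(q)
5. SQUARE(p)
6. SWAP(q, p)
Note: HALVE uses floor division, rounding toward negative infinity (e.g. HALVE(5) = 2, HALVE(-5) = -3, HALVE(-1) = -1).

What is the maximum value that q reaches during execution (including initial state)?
49

Values of q at each step:
Initial: q = 4
After step 1: q = 7
After step 2: q = 7
After step 3: q = 3
After step 4: q = 6
After step 5: q = 6
After step 6: q = 49 ← maximum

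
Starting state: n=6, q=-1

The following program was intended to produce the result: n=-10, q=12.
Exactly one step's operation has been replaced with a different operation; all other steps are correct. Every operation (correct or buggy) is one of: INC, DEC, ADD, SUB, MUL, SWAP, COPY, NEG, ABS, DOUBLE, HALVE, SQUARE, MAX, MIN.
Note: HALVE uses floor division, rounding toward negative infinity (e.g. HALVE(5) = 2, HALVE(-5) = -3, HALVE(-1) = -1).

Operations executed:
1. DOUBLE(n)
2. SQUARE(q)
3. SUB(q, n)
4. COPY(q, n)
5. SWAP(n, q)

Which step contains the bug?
Step 4

Trace with buggy code:
Initial: n=6, q=-1
After step 1: n=12, q=-1
After step 2: n=12, q=1
After step 3: n=12, q=-11
After step 4: n=12, q=12
After step 5: n=12, q=12
Actual final n=12, q=12 ≠ expected n=-10, q=12.
Step 4 is the only position where a single-operation replacement can produce the expected result.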